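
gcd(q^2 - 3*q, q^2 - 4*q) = q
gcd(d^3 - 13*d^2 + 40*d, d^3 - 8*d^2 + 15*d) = d^2 - 5*d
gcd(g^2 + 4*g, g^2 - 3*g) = g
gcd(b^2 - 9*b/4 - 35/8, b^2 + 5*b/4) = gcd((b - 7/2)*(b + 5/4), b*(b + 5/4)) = b + 5/4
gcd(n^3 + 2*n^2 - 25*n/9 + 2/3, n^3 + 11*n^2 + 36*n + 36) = n + 3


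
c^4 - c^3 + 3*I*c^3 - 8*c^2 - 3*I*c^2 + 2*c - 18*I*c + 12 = (c - 3)*(c + 2)*(c + I)*(c + 2*I)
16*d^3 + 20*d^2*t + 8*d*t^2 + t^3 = (2*d + t)^2*(4*d + t)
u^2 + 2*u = u*(u + 2)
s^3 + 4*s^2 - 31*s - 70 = (s - 5)*(s + 2)*(s + 7)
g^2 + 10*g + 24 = (g + 4)*(g + 6)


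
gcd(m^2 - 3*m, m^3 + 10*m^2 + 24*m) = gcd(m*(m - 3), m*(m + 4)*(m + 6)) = m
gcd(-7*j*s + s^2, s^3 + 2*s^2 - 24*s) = s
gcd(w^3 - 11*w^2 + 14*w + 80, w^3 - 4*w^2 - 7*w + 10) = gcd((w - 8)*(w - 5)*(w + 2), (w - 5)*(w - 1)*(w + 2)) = w^2 - 3*w - 10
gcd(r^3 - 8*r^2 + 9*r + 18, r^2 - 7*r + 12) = r - 3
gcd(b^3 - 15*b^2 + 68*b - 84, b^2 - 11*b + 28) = b - 7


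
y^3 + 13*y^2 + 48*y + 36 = (y + 1)*(y + 6)^2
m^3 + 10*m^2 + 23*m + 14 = (m + 1)*(m + 2)*(m + 7)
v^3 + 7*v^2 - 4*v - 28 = (v - 2)*(v + 2)*(v + 7)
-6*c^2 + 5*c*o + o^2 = (-c + o)*(6*c + o)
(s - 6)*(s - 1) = s^2 - 7*s + 6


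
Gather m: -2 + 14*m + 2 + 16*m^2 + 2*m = 16*m^2 + 16*m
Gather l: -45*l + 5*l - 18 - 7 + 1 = -40*l - 24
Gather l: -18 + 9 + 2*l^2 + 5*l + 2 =2*l^2 + 5*l - 7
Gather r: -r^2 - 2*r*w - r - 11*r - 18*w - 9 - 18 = -r^2 + r*(-2*w - 12) - 18*w - 27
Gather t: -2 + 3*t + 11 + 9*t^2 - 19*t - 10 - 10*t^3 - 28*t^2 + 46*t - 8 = -10*t^3 - 19*t^2 + 30*t - 9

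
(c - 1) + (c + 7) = 2*c + 6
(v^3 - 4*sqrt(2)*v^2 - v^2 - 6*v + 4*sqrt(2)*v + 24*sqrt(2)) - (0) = v^3 - 4*sqrt(2)*v^2 - v^2 - 6*v + 4*sqrt(2)*v + 24*sqrt(2)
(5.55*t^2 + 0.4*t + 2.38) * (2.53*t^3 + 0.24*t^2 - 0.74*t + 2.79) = 14.0415*t^5 + 2.344*t^4 + 2.0104*t^3 + 15.7597*t^2 - 0.6452*t + 6.6402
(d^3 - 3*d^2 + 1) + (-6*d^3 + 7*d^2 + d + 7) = -5*d^3 + 4*d^2 + d + 8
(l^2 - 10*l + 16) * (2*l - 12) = 2*l^3 - 32*l^2 + 152*l - 192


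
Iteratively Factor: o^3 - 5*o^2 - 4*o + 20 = (o - 5)*(o^2 - 4) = (o - 5)*(o - 2)*(o + 2)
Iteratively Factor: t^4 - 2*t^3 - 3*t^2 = (t - 3)*(t^3 + t^2) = (t - 3)*(t + 1)*(t^2) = t*(t - 3)*(t + 1)*(t)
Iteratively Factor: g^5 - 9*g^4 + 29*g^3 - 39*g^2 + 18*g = (g - 3)*(g^4 - 6*g^3 + 11*g^2 - 6*g) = (g - 3)*(g - 1)*(g^3 - 5*g^2 + 6*g) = g*(g - 3)*(g - 1)*(g^2 - 5*g + 6) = g*(g - 3)^2*(g - 1)*(g - 2)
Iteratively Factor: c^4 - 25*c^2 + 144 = (c - 3)*(c^3 + 3*c^2 - 16*c - 48) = (c - 3)*(c + 3)*(c^2 - 16) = (c - 3)*(c + 3)*(c + 4)*(c - 4)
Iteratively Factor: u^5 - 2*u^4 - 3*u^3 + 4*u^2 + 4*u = (u - 2)*(u^4 - 3*u^2 - 2*u) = (u - 2)^2*(u^3 + 2*u^2 + u) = u*(u - 2)^2*(u^2 + 2*u + 1) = u*(u - 2)^2*(u + 1)*(u + 1)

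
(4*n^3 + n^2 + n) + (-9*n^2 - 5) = 4*n^3 - 8*n^2 + n - 5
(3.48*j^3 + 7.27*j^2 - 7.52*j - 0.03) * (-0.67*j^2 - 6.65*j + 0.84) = -2.3316*j^5 - 28.0129*j^4 - 40.3839*j^3 + 56.1349*j^2 - 6.1173*j - 0.0252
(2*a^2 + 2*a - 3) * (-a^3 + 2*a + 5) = -2*a^5 - 2*a^4 + 7*a^3 + 14*a^2 + 4*a - 15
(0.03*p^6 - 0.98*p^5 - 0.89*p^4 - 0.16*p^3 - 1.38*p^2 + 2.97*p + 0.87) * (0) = 0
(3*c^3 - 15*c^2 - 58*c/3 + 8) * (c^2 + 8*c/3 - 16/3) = 3*c^5 - 7*c^4 - 226*c^3/3 + 328*c^2/9 + 1120*c/9 - 128/3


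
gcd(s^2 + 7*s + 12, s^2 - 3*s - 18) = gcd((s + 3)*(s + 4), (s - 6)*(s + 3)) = s + 3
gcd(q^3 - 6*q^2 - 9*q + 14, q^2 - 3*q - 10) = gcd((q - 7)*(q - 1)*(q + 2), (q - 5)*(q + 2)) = q + 2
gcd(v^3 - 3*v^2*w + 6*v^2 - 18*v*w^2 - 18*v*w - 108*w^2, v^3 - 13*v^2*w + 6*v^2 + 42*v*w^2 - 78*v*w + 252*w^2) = v^2 - 6*v*w + 6*v - 36*w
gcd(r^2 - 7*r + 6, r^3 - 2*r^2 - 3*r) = 1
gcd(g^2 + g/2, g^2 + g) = g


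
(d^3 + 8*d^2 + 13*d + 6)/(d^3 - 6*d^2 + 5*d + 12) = (d^2 + 7*d + 6)/(d^2 - 7*d + 12)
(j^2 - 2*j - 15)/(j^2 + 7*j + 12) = (j - 5)/(j + 4)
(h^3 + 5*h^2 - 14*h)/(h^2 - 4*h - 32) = h*(-h^2 - 5*h + 14)/(-h^2 + 4*h + 32)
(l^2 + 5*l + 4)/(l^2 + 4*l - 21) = (l^2 + 5*l + 4)/(l^2 + 4*l - 21)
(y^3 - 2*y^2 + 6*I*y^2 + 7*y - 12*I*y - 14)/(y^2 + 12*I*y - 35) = (y^2 - y*(2 + I) + 2*I)/(y + 5*I)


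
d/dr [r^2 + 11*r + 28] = 2*r + 11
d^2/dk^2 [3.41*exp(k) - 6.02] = 3.41*exp(k)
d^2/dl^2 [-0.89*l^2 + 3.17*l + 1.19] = -1.78000000000000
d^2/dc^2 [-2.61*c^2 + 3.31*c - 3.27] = -5.22000000000000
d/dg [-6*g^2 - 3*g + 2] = -12*g - 3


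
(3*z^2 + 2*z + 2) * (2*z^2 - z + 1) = 6*z^4 + z^3 + 5*z^2 + 2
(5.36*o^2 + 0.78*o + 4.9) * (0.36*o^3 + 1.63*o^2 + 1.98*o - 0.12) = 1.9296*o^5 + 9.0176*o^4 + 13.6482*o^3 + 8.8882*o^2 + 9.6084*o - 0.588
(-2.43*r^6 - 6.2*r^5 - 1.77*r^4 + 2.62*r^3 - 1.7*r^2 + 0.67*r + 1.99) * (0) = 0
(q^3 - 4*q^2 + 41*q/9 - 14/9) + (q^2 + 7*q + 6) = q^3 - 3*q^2 + 104*q/9 + 40/9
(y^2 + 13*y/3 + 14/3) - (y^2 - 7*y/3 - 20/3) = 20*y/3 + 34/3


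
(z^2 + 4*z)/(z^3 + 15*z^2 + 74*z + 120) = z/(z^2 + 11*z + 30)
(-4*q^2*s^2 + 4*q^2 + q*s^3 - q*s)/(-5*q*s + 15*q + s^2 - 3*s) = q*(4*q*s^2 - 4*q - s^3 + s)/(5*q*s - 15*q - s^2 + 3*s)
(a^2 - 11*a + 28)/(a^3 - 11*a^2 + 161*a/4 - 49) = 4*(a - 7)/(4*a^2 - 28*a + 49)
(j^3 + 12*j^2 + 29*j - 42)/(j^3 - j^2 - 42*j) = (j^2 + 6*j - 7)/(j*(j - 7))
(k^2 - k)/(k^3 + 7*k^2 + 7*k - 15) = k/(k^2 + 8*k + 15)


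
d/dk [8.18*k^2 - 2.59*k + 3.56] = 16.36*k - 2.59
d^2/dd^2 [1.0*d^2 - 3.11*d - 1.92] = 2.00000000000000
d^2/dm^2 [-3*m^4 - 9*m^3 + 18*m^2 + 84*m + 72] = -36*m^2 - 54*m + 36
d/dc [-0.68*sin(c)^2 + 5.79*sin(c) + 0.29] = (5.79 - 1.36*sin(c))*cos(c)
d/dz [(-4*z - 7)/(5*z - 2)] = 43/(5*z - 2)^2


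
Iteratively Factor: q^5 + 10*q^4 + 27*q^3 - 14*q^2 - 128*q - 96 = (q + 4)*(q^4 + 6*q^3 + 3*q^2 - 26*q - 24) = (q - 2)*(q + 4)*(q^3 + 8*q^2 + 19*q + 12) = (q - 2)*(q + 3)*(q + 4)*(q^2 + 5*q + 4) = (q - 2)*(q + 1)*(q + 3)*(q + 4)*(q + 4)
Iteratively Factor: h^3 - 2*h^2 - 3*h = (h + 1)*(h^2 - 3*h) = (h - 3)*(h + 1)*(h)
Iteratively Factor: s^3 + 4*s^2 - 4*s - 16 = (s - 2)*(s^2 + 6*s + 8) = (s - 2)*(s + 2)*(s + 4)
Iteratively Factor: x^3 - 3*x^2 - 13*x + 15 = (x - 5)*(x^2 + 2*x - 3) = (x - 5)*(x - 1)*(x + 3)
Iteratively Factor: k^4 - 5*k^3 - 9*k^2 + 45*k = (k)*(k^3 - 5*k^2 - 9*k + 45) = k*(k - 3)*(k^2 - 2*k - 15) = k*(k - 3)*(k + 3)*(k - 5)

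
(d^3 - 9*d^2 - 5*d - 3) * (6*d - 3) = 6*d^4 - 57*d^3 - 3*d^2 - 3*d + 9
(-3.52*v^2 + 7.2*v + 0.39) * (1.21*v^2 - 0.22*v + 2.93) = -4.2592*v^4 + 9.4864*v^3 - 11.4257*v^2 + 21.0102*v + 1.1427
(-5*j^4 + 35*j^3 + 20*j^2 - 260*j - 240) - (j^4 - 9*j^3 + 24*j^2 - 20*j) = -6*j^4 + 44*j^3 - 4*j^2 - 240*j - 240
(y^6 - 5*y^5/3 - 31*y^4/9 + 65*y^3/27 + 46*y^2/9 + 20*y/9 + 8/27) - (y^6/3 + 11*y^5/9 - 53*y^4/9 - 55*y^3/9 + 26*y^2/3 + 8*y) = 2*y^6/3 - 26*y^5/9 + 22*y^4/9 + 230*y^3/27 - 32*y^2/9 - 52*y/9 + 8/27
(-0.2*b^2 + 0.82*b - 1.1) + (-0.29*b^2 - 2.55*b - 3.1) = -0.49*b^2 - 1.73*b - 4.2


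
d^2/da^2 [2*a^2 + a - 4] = 4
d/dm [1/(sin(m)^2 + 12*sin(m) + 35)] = -2*(sin(m) + 6)*cos(m)/(sin(m)^2 + 12*sin(m) + 35)^2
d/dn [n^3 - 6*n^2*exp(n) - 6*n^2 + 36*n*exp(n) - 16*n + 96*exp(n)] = -6*n^2*exp(n) + 3*n^2 + 24*n*exp(n) - 12*n + 132*exp(n) - 16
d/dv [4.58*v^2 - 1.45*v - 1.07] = 9.16*v - 1.45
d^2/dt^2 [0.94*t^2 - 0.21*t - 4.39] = 1.88000000000000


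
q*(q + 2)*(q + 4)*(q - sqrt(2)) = q^4 - sqrt(2)*q^3 + 6*q^3 - 6*sqrt(2)*q^2 + 8*q^2 - 8*sqrt(2)*q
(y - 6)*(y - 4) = y^2 - 10*y + 24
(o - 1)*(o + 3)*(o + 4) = o^3 + 6*o^2 + 5*o - 12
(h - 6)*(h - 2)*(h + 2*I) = h^3 - 8*h^2 + 2*I*h^2 + 12*h - 16*I*h + 24*I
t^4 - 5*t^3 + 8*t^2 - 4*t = t*(t - 2)^2*(t - 1)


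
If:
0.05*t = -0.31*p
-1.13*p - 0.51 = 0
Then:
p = -0.45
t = 2.80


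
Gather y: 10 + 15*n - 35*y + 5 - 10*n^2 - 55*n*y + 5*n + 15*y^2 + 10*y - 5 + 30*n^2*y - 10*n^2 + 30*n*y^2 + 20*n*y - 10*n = -20*n^2 + 10*n + y^2*(30*n + 15) + y*(30*n^2 - 35*n - 25) + 10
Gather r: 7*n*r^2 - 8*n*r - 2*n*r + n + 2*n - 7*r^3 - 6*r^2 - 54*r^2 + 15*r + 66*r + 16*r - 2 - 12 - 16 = 3*n - 7*r^3 + r^2*(7*n - 60) + r*(97 - 10*n) - 30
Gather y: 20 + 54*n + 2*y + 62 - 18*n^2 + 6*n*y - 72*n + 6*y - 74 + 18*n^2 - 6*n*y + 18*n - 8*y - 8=0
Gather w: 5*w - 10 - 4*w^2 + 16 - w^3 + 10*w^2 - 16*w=-w^3 + 6*w^2 - 11*w + 6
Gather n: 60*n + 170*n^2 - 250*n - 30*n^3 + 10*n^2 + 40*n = -30*n^3 + 180*n^2 - 150*n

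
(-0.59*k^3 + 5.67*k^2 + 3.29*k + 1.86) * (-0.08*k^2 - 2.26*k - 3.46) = 0.0472*k^5 + 0.8798*k^4 - 11.036*k^3 - 27.2024*k^2 - 15.587*k - 6.4356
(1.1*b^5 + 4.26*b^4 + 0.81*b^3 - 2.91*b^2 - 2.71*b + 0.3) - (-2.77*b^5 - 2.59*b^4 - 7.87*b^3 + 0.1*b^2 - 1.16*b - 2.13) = 3.87*b^5 + 6.85*b^4 + 8.68*b^3 - 3.01*b^2 - 1.55*b + 2.43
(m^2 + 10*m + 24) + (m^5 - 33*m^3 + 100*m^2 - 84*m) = m^5 - 33*m^3 + 101*m^2 - 74*m + 24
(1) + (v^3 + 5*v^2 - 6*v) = v^3 + 5*v^2 - 6*v + 1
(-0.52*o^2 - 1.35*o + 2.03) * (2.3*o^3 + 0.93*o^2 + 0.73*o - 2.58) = -1.196*o^5 - 3.5886*o^4 + 3.0339*o^3 + 2.244*o^2 + 4.9649*o - 5.2374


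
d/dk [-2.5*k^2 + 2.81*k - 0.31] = 2.81 - 5.0*k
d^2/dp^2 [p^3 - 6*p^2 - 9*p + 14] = 6*p - 12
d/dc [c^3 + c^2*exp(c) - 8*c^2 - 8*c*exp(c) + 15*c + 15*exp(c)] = c^2*exp(c) + 3*c^2 - 6*c*exp(c) - 16*c + 7*exp(c) + 15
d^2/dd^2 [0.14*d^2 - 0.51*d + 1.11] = 0.280000000000000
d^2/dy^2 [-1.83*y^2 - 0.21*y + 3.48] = -3.66000000000000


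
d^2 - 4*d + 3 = (d - 3)*(d - 1)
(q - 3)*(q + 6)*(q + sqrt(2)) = q^3 + sqrt(2)*q^2 + 3*q^2 - 18*q + 3*sqrt(2)*q - 18*sqrt(2)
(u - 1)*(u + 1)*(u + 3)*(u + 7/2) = u^4 + 13*u^3/2 + 19*u^2/2 - 13*u/2 - 21/2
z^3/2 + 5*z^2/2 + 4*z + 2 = (z/2 + 1)*(z + 1)*(z + 2)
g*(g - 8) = g^2 - 8*g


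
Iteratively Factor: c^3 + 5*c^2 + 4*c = (c)*(c^2 + 5*c + 4) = c*(c + 4)*(c + 1)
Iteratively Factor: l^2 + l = (l)*(l + 1)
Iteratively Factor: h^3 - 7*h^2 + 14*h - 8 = (h - 2)*(h^2 - 5*h + 4) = (h - 2)*(h - 1)*(h - 4)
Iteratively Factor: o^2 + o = (o + 1)*(o)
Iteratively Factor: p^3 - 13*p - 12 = (p + 1)*(p^2 - p - 12) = (p - 4)*(p + 1)*(p + 3)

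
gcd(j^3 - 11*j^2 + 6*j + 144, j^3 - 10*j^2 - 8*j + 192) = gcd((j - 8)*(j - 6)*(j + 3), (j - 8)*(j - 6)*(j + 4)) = j^2 - 14*j + 48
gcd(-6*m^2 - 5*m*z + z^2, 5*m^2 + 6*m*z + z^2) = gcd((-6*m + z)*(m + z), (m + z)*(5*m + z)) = m + z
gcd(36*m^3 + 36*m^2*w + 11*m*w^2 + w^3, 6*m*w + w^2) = 6*m + w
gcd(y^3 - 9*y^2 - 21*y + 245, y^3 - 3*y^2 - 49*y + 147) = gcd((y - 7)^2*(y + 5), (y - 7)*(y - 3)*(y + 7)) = y - 7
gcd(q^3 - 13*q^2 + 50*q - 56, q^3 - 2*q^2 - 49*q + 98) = q^2 - 9*q + 14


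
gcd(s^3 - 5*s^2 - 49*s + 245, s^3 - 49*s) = s^2 - 49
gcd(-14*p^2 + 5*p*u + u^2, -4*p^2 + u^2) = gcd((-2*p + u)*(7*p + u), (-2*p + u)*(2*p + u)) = 2*p - u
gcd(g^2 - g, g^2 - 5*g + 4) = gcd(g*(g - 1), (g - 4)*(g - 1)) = g - 1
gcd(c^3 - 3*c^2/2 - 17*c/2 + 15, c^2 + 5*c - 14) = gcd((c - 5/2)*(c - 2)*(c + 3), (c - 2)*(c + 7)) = c - 2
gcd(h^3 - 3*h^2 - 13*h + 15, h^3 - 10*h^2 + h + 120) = h^2 - 2*h - 15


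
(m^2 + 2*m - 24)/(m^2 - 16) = (m + 6)/(m + 4)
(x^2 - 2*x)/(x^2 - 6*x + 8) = x/(x - 4)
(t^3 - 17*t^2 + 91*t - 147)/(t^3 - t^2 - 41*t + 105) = (t^2 - 14*t + 49)/(t^2 + 2*t - 35)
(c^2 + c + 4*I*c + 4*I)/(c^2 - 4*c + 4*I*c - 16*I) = (c + 1)/(c - 4)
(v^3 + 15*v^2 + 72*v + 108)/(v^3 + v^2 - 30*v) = (v^2 + 9*v + 18)/(v*(v - 5))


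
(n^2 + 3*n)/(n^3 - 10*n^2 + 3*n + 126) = n/(n^2 - 13*n + 42)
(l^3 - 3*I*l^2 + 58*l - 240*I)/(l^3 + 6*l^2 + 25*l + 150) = (l^2 + 2*I*l + 48)/(l^2 + l*(6 + 5*I) + 30*I)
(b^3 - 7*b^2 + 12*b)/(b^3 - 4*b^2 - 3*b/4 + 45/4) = 4*b*(b - 4)/(4*b^2 - 4*b - 15)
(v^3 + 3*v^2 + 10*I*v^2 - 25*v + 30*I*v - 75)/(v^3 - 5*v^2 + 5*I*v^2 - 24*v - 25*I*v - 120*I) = (v + 5*I)/(v - 8)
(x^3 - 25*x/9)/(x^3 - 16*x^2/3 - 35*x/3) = (x - 5/3)/(x - 7)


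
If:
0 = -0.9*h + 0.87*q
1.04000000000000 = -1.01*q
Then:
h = -1.00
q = -1.03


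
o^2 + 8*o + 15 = (o + 3)*(o + 5)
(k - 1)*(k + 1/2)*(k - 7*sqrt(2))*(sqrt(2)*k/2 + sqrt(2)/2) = sqrt(2)*k^4/2 - 7*k^3 + sqrt(2)*k^3/4 - 7*k^2/2 - sqrt(2)*k^2/2 - sqrt(2)*k/4 + 7*k + 7/2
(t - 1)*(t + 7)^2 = t^3 + 13*t^2 + 35*t - 49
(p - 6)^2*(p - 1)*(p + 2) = p^4 - 11*p^3 + 22*p^2 + 60*p - 72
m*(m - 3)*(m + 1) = m^3 - 2*m^2 - 3*m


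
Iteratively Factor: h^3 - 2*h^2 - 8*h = (h - 4)*(h^2 + 2*h) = h*(h - 4)*(h + 2)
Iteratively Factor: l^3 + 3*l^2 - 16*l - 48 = (l + 4)*(l^2 - l - 12) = (l - 4)*(l + 4)*(l + 3)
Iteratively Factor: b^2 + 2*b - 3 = (b - 1)*(b + 3)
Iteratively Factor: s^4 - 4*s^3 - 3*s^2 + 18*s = (s - 3)*(s^3 - s^2 - 6*s) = s*(s - 3)*(s^2 - s - 6) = s*(s - 3)^2*(s + 2)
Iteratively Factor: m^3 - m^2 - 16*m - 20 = (m + 2)*(m^2 - 3*m - 10) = (m + 2)^2*(m - 5)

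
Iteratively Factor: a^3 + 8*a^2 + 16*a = (a)*(a^2 + 8*a + 16) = a*(a + 4)*(a + 4)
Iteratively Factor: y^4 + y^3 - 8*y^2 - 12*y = (y - 3)*(y^3 + 4*y^2 + 4*y) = (y - 3)*(y + 2)*(y^2 + 2*y) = y*(y - 3)*(y + 2)*(y + 2)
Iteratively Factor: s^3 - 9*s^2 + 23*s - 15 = (s - 3)*(s^2 - 6*s + 5) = (s - 3)*(s - 1)*(s - 5)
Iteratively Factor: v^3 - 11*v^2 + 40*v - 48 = (v - 3)*(v^2 - 8*v + 16) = (v - 4)*(v - 3)*(v - 4)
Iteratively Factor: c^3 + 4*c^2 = (c)*(c^2 + 4*c) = c^2*(c + 4)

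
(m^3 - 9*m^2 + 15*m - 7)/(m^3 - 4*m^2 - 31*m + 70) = (m^2 - 2*m + 1)/(m^2 + 3*m - 10)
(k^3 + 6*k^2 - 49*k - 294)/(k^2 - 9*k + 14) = (k^2 + 13*k + 42)/(k - 2)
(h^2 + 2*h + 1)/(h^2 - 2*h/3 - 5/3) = 3*(h + 1)/(3*h - 5)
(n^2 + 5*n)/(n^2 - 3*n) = (n + 5)/(n - 3)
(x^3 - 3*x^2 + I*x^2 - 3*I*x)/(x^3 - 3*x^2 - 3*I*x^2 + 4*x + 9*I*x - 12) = x/(x - 4*I)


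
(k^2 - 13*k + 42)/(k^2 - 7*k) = (k - 6)/k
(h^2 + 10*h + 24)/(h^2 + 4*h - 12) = (h + 4)/(h - 2)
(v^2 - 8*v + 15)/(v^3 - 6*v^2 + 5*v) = (v - 3)/(v*(v - 1))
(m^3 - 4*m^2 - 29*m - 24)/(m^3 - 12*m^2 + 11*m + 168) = (m + 1)/(m - 7)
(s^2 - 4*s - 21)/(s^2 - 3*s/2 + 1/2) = 2*(s^2 - 4*s - 21)/(2*s^2 - 3*s + 1)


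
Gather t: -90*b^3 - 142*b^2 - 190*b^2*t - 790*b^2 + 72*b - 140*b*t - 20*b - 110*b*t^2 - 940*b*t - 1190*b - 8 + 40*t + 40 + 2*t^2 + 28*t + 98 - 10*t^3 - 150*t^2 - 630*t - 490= -90*b^3 - 932*b^2 - 1138*b - 10*t^3 + t^2*(-110*b - 148) + t*(-190*b^2 - 1080*b - 562) - 360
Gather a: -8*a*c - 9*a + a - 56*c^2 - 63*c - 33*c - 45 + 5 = a*(-8*c - 8) - 56*c^2 - 96*c - 40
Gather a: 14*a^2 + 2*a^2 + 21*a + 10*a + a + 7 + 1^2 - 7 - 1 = 16*a^2 + 32*a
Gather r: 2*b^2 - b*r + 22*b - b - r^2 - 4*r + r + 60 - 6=2*b^2 + 21*b - r^2 + r*(-b - 3) + 54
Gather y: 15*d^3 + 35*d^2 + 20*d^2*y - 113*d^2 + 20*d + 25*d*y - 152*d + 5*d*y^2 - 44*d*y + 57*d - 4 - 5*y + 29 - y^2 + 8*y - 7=15*d^3 - 78*d^2 - 75*d + y^2*(5*d - 1) + y*(20*d^2 - 19*d + 3) + 18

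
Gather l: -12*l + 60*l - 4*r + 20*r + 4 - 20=48*l + 16*r - 16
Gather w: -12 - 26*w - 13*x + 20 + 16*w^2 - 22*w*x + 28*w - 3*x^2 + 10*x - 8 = 16*w^2 + w*(2 - 22*x) - 3*x^2 - 3*x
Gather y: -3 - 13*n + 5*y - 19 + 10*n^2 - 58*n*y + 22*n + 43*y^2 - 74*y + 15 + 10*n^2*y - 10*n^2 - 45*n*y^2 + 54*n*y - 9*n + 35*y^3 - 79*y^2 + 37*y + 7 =35*y^3 + y^2*(-45*n - 36) + y*(10*n^2 - 4*n - 32)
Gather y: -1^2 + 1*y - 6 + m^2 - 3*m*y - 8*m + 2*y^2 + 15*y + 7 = m^2 - 8*m + 2*y^2 + y*(16 - 3*m)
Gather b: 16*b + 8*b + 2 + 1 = 24*b + 3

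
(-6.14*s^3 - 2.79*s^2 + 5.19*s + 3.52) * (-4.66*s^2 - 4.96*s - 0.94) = 28.6124*s^5 + 43.4558*s^4 - 4.5754*s^3 - 39.523*s^2 - 22.3378*s - 3.3088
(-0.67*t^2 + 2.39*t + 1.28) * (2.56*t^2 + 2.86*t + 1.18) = -1.7152*t^4 + 4.2022*t^3 + 9.3216*t^2 + 6.481*t + 1.5104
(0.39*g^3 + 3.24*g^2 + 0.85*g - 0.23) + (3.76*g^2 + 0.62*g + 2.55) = 0.39*g^3 + 7.0*g^2 + 1.47*g + 2.32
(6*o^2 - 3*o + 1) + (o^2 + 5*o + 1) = 7*o^2 + 2*o + 2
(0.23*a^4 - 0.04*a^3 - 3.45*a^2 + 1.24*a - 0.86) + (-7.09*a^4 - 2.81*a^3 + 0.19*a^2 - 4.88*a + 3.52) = -6.86*a^4 - 2.85*a^3 - 3.26*a^2 - 3.64*a + 2.66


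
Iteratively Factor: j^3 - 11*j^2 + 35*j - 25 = (j - 1)*(j^2 - 10*j + 25) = (j - 5)*(j - 1)*(j - 5)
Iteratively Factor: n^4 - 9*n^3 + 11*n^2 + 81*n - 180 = (n + 3)*(n^3 - 12*n^2 + 47*n - 60) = (n - 3)*(n + 3)*(n^2 - 9*n + 20) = (n - 5)*(n - 3)*(n + 3)*(n - 4)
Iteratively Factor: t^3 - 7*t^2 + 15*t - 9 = (t - 3)*(t^2 - 4*t + 3) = (t - 3)*(t - 1)*(t - 3)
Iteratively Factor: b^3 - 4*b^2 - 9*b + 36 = (b - 4)*(b^2 - 9) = (b - 4)*(b - 3)*(b + 3)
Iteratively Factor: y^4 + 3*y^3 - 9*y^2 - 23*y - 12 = (y - 3)*(y^3 + 6*y^2 + 9*y + 4) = (y - 3)*(y + 4)*(y^2 + 2*y + 1) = (y - 3)*(y + 1)*(y + 4)*(y + 1)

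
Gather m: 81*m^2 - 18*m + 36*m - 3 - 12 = 81*m^2 + 18*m - 15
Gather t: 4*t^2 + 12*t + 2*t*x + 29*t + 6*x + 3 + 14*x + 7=4*t^2 + t*(2*x + 41) + 20*x + 10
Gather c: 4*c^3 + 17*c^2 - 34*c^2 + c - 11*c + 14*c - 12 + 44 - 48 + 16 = 4*c^3 - 17*c^2 + 4*c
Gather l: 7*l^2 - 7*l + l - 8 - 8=7*l^2 - 6*l - 16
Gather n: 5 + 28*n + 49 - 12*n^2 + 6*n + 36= -12*n^2 + 34*n + 90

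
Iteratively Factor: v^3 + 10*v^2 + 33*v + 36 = (v + 3)*(v^2 + 7*v + 12) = (v + 3)*(v + 4)*(v + 3)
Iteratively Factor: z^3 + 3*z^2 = (z)*(z^2 + 3*z) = z^2*(z + 3)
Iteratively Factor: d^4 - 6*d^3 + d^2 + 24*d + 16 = (d + 1)*(d^3 - 7*d^2 + 8*d + 16) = (d - 4)*(d + 1)*(d^2 - 3*d - 4) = (d - 4)*(d + 1)^2*(d - 4)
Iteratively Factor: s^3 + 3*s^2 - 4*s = (s - 1)*(s^2 + 4*s) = (s - 1)*(s + 4)*(s)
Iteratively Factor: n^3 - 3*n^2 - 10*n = (n)*(n^2 - 3*n - 10) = n*(n + 2)*(n - 5)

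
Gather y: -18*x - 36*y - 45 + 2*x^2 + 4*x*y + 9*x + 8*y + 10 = 2*x^2 - 9*x + y*(4*x - 28) - 35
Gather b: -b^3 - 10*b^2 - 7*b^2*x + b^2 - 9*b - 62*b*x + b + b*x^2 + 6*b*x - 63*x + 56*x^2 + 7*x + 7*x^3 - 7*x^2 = -b^3 + b^2*(-7*x - 9) + b*(x^2 - 56*x - 8) + 7*x^3 + 49*x^2 - 56*x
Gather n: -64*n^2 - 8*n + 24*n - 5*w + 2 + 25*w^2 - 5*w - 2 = -64*n^2 + 16*n + 25*w^2 - 10*w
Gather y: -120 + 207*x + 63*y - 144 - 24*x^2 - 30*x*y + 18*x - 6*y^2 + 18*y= -24*x^2 + 225*x - 6*y^2 + y*(81 - 30*x) - 264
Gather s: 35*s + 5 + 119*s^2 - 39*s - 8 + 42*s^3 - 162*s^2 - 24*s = 42*s^3 - 43*s^2 - 28*s - 3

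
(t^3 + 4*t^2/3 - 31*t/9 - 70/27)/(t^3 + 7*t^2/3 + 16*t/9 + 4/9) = (9*t^2 + 6*t - 35)/(3*(3*t^2 + 5*t + 2))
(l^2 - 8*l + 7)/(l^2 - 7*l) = (l - 1)/l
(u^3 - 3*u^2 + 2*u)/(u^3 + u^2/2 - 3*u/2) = 2*(u - 2)/(2*u + 3)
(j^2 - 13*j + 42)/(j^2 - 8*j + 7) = (j - 6)/(j - 1)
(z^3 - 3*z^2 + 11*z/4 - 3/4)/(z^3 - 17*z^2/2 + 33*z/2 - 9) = (z - 1/2)/(z - 6)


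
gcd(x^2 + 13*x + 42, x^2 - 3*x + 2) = 1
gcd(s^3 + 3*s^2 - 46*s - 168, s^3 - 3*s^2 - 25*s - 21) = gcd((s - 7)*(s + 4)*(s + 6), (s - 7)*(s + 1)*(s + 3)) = s - 7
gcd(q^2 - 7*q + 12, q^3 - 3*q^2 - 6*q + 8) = q - 4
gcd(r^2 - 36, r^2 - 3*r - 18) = r - 6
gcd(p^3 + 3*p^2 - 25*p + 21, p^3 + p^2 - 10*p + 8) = p - 1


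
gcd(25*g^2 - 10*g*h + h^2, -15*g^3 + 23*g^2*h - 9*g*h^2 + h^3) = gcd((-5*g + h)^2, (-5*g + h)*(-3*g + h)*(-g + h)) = 5*g - h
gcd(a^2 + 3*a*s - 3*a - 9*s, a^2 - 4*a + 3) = a - 3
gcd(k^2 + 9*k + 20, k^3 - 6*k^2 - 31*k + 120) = k + 5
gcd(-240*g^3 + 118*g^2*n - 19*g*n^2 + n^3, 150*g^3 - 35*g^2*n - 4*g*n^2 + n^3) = 5*g - n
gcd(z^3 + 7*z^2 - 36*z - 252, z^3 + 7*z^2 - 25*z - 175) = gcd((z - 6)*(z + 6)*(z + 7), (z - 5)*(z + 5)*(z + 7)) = z + 7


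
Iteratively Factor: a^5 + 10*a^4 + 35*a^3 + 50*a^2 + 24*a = (a)*(a^4 + 10*a^3 + 35*a^2 + 50*a + 24) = a*(a + 2)*(a^3 + 8*a^2 + 19*a + 12) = a*(a + 2)*(a + 3)*(a^2 + 5*a + 4) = a*(a + 1)*(a + 2)*(a + 3)*(a + 4)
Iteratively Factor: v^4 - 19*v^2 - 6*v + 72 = (v + 3)*(v^3 - 3*v^2 - 10*v + 24) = (v - 2)*(v + 3)*(v^2 - v - 12) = (v - 2)*(v + 3)^2*(v - 4)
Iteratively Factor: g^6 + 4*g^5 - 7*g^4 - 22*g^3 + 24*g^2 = (g)*(g^5 + 4*g^4 - 7*g^3 - 22*g^2 + 24*g) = g*(g - 1)*(g^4 + 5*g^3 - 2*g^2 - 24*g) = g*(g - 1)*(g + 3)*(g^3 + 2*g^2 - 8*g) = g*(g - 2)*(g - 1)*(g + 3)*(g^2 + 4*g) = g^2*(g - 2)*(g - 1)*(g + 3)*(g + 4)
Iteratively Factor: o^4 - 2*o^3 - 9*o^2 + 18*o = (o - 2)*(o^3 - 9*o) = o*(o - 2)*(o^2 - 9) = o*(o - 3)*(o - 2)*(o + 3)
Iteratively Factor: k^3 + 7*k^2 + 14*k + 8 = (k + 4)*(k^2 + 3*k + 2) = (k + 2)*(k + 4)*(k + 1)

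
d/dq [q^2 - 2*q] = 2*q - 2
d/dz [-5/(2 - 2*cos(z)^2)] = 5*cos(z)/sin(z)^3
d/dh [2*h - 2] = 2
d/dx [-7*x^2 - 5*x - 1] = -14*x - 5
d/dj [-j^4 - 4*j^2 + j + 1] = -4*j^3 - 8*j + 1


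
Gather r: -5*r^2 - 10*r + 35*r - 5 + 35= -5*r^2 + 25*r + 30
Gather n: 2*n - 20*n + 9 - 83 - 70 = -18*n - 144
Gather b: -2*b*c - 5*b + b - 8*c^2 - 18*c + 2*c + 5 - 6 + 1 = b*(-2*c - 4) - 8*c^2 - 16*c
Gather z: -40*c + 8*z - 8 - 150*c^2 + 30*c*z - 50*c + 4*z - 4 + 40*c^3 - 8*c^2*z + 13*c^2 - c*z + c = 40*c^3 - 137*c^2 - 89*c + z*(-8*c^2 + 29*c + 12) - 12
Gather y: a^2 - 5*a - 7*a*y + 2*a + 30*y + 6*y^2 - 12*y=a^2 - 3*a + 6*y^2 + y*(18 - 7*a)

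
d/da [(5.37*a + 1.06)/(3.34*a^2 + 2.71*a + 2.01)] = (-17.9358*a^2 - 7.0808*a + 7.9211)/(11.1556*a^4 + 18.1028*a^3 + 20.7709*a^2 + 10.8942*a + 4.0401)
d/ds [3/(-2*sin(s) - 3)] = 6*cos(s)/(2*sin(s) + 3)^2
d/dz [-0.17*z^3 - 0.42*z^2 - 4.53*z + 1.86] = -0.51*z^2 - 0.84*z - 4.53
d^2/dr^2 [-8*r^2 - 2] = -16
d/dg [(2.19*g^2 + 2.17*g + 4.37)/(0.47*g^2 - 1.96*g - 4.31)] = (-5.3123*g^2 - 22.9856*g - 0.787499999999998)/(0.2209*g^4 - 1.8424*g^3 - 0.2098*g^2 + 16.8952*g + 18.5761)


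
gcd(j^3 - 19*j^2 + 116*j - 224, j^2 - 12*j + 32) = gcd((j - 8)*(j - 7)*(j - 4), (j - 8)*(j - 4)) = j^2 - 12*j + 32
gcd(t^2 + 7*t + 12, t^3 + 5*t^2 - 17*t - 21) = 1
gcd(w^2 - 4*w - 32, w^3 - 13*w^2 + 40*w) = w - 8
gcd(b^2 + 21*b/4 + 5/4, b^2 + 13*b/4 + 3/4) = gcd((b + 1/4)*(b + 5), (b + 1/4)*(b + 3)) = b + 1/4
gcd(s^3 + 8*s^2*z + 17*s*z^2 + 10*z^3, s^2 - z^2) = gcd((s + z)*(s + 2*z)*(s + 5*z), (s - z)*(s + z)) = s + z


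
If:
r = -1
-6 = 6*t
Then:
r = -1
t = -1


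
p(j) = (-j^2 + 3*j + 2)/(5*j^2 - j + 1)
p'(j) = (1 - 10*j)*(-j^2 + 3*j + 2)/(5*j^2 - j + 1)^2 + (3 - 2*j)/(5*j^2 - j + 1)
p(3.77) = -0.01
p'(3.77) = -0.06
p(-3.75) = -0.31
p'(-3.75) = -0.02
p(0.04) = 2.19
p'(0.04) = 4.37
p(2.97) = 0.05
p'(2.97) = -0.10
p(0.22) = 2.56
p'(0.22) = -0.50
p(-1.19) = -0.32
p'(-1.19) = 0.13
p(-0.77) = -0.19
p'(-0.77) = 0.61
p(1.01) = 0.79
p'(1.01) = -1.22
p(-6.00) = -0.28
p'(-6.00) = -0.01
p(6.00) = -0.09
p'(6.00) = -0.02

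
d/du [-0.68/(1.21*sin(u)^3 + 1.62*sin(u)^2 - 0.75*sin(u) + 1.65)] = (2.4684*sin(u)^2 + 2.2032*sin(u) - 0.51)*cos(u)/(1.21*sin(u)^3 + 1.62*sin(u)^2 - 0.75*sin(u) + 1.65)^2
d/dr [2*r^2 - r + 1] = 4*r - 1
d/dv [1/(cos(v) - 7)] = sin(v)/(cos(v) - 7)^2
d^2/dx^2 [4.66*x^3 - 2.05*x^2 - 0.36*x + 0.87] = 27.96*x - 4.1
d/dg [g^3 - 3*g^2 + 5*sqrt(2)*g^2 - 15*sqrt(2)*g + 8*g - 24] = 3*g^2 - 6*g + 10*sqrt(2)*g - 15*sqrt(2) + 8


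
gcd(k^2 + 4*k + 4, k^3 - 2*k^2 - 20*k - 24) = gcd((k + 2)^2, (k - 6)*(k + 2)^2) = k^2 + 4*k + 4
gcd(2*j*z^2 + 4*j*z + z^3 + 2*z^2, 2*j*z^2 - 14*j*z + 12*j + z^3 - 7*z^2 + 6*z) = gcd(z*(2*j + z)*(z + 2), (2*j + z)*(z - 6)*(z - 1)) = 2*j + z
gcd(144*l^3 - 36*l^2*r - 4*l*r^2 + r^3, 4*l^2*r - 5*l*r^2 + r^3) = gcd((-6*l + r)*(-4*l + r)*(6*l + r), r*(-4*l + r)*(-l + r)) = -4*l + r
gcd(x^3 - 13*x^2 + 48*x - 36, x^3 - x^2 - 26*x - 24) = x - 6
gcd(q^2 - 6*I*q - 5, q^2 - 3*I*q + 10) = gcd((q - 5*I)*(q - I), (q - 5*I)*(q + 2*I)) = q - 5*I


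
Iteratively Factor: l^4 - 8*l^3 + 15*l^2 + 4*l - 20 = (l - 5)*(l^3 - 3*l^2 + 4) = (l - 5)*(l - 2)*(l^2 - l - 2) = (l - 5)*(l - 2)*(l + 1)*(l - 2)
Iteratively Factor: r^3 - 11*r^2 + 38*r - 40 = (r - 5)*(r^2 - 6*r + 8) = (r - 5)*(r - 2)*(r - 4)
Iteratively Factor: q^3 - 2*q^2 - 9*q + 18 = (q - 3)*(q^2 + q - 6) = (q - 3)*(q + 3)*(q - 2)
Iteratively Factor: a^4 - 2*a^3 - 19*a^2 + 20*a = (a + 4)*(a^3 - 6*a^2 + 5*a) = (a - 5)*(a + 4)*(a^2 - a) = a*(a - 5)*(a + 4)*(a - 1)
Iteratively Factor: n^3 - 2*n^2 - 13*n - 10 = (n + 1)*(n^2 - 3*n - 10) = (n - 5)*(n + 1)*(n + 2)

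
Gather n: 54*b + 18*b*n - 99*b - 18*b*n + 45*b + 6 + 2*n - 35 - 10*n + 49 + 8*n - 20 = 0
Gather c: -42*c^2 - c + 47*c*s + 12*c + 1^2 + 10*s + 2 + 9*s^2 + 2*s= -42*c^2 + c*(47*s + 11) + 9*s^2 + 12*s + 3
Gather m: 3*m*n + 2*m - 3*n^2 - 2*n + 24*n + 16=m*(3*n + 2) - 3*n^2 + 22*n + 16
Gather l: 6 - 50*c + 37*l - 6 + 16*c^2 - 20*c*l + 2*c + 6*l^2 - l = 16*c^2 - 48*c + 6*l^2 + l*(36 - 20*c)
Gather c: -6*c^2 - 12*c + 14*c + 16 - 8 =-6*c^2 + 2*c + 8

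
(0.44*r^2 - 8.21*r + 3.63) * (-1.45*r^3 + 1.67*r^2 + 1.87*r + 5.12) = -0.638*r^5 + 12.6393*r^4 - 18.1514*r^3 - 7.0378*r^2 - 35.2471*r + 18.5856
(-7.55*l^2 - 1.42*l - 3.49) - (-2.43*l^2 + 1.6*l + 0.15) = -5.12*l^2 - 3.02*l - 3.64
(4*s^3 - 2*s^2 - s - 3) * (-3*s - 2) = -12*s^4 - 2*s^3 + 7*s^2 + 11*s + 6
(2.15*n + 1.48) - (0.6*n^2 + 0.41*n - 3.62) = -0.6*n^2 + 1.74*n + 5.1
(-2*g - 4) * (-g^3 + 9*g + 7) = 2*g^4 + 4*g^3 - 18*g^2 - 50*g - 28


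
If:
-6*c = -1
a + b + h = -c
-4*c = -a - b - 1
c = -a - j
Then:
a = -j - 1/6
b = j - 1/6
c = 1/6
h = 1/6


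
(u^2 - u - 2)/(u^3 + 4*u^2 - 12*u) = (u + 1)/(u*(u + 6))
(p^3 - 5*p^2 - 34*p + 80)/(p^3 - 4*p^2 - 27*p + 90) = (p^2 - 10*p + 16)/(p^2 - 9*p + 18)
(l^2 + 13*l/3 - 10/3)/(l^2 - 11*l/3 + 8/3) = (3*l^2 + 13*l - 10)/(3*l^2 - 11*l + 8)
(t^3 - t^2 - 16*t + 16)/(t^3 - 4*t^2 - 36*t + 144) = (t^2 + 3*t - 4)/(t^2 - 36)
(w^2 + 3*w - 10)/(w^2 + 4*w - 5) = (w - 2)/(w - 1)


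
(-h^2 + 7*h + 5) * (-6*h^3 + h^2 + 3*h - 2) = 6*h^5 - 43*h^4 - 26*h^3 + 28*h^2 + h - 10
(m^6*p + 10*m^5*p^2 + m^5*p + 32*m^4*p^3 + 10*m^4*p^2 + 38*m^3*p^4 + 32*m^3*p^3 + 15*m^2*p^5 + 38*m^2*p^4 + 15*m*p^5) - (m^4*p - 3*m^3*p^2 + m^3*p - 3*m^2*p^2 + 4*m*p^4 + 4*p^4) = m^6*p + 10*m^5*p^2 + m^5*p + 32*m^4*p^3 + 10*m^4*p^2 - m^4*p + 38*m^3*p^4 + 32*m^3*p^3 + 3*m^3*p^2 - m^3*p + 15*m^2*p^5 + 38*m^2*p^4 + 3*m^2*p^2 + 15*m*p^5 - 4*m*p^4 - 4*p^4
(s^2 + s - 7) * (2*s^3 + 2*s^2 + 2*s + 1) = 2*s^5 + 4*s^4 - 10*s^3 - 11*s^2 - 13*s - 7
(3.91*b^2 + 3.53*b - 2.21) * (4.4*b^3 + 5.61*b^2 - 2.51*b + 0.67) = 17.204*b^5 + 37.4671*b^4 + 0.2652*b^3 - 18.6387*b^2 + 7.9122*b - 1.4807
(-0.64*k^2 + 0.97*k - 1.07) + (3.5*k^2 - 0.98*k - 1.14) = 2.86*k^2 - 0.01*k - 2.21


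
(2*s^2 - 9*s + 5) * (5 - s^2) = -2*s^4 + 9*s^3 + 5*s^2 - 45*s + 25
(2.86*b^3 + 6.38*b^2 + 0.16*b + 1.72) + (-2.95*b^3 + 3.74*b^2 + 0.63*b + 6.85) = -0.0900000000000003*b^3 + 10.12*b^2 + 0.79*b + 8.57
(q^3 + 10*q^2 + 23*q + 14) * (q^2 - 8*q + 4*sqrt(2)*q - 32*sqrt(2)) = q^5 + 2*q^4 + 4*sqrt(2)*q^4 - 57*q^3 + 8*sqrt(2)*q^3 - 228*sqrt(2)*q^2 - 170*q^2 - 680*sqrt(2)*q - 112*q - 448*sqrt(2)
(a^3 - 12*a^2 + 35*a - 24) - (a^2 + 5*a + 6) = a^3 - 13*a^2 + 30*a - 30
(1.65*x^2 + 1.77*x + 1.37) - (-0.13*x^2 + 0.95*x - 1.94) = 1.78*x^2 + 0.82*x + 3.31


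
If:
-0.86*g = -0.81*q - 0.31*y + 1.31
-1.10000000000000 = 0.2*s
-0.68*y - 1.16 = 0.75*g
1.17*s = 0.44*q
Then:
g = -11.39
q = -14.62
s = -5.50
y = 10.85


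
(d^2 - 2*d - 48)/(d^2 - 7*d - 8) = (d + 6)/(d + 1)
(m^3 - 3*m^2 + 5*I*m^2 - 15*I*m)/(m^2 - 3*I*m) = (m^2 + m*(-3 + 5*I) - 15*I)/(m - 3*I)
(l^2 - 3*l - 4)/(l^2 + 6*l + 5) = (l - 4)/(l + 5)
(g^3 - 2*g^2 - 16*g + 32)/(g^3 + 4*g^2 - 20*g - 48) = (g^2 + 2*g - 8)/(g^2 + 8*g + 12)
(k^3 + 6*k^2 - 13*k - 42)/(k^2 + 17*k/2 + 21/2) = 2*(k^2 - k - 6)/(2*k + 3)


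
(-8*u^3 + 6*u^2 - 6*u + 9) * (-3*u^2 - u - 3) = 24*u^5 - 10*u^4 + 36*u^3 - 39*u^2 + 9*u - 27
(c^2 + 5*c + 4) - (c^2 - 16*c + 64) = 21*c - 60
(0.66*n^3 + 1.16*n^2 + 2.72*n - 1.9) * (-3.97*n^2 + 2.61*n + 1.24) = -2.6202*n^5 - 2.8826*n^4 - 6.9524*n^3 + 16.0806*n^2 - 1.5862*n - 2.356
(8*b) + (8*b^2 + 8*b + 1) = 8*b^2 + 16*b + 1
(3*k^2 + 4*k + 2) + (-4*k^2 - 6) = -k^2 + 4*k - 4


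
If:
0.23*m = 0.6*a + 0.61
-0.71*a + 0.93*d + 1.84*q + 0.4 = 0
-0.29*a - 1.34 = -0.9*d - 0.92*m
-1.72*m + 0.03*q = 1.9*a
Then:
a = -0.72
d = 0.46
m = 0.78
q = -0.73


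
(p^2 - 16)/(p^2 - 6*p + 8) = (p + 4)/(p - 2)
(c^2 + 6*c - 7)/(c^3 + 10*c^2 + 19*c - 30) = (c + 7)/(c^2 + 11*c + 30)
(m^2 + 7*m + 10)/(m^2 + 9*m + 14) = (m + 5)/(m + 7)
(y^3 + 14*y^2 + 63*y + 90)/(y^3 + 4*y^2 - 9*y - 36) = (y^2 + 11*y + 30)/(y^2 + y - 12)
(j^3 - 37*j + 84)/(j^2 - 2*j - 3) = (j^2 + 3*j - 28)/(j + 1)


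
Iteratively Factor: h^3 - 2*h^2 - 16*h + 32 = (h + 4)*(h^2 - 6*h + 8) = (h - 2)*(h + 4)*(h - 4)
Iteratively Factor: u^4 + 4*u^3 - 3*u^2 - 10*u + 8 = (u - 1)*(u^3 + 5*u^2 + 2*u - 8) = (u - 1)*(u + 4)*(u^2 + u - 2) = (u - 1)*(u + 2)*(u + 4)*(u - 1)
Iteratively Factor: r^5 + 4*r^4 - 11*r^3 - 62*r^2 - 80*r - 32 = (r + 1)*(r^4 + 3*r^3 - 14*r^2 - 48*r - 32) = (r + 1)*(r + 4)*(r^3 - r^2 - 10*r - 8) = (r - 4)*(r + 1)*(r + 4)*(r^2 + 3*r + 2) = (r - 4)*(r + 1)*(r + 2)*(r + 4)*(r + 1)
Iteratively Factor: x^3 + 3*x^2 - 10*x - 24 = (x + 4)*(x^2 - x - 6) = (x + 2)*(x + 4)*(x - 3)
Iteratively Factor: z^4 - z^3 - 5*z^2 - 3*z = (z + 1)*(z^3 - 2*z^2 - 3*z) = z*(z + 1)*(z^2 - 2*z - 3) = z*(z - 3)*(z + 1)*(z + 1)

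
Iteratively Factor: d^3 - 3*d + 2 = (d - 1)*(d^2 + d - 2) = (d - 1)^2*(d + 2)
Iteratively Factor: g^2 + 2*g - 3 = (g + 3)*(g - 1)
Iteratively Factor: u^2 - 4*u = (u - 4)*(u)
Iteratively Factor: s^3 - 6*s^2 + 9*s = (s)*(s^2 - 6*s + 9) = s*(s - 3)*(s - 3)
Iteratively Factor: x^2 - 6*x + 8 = (x - 4)*(x - 2)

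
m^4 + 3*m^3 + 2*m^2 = m^2*(m + 1)*(m + 2)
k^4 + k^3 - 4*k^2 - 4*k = k*(k - 2)*(k + 1)*(k + 2)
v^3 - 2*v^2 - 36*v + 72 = (v - 6)*(v - 2)*(v + 6)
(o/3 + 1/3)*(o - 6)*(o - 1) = o^3/3 - 2*o^2 - o/3 + 2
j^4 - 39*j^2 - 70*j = j*(j - 7)*(j + 2)*(j + 5)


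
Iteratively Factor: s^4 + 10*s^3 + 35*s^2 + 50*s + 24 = (s + 4)*(s^3 + 6*s^2 + 11*s + 6) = (s + 3)*(s + 4)*(s^2 + 3*s + 2) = (s + 2)*(s + 3)*(s + 4)*(s + 1)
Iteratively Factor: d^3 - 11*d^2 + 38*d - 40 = (d - 2)*(d^2 - 9*d + 20) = (d - 5)*(d - 2)*(d - 4)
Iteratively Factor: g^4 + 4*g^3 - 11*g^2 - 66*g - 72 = (g + 3)*(g^3 + g^2 - 14*g - 24) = (g + 2)*(g + 3)*(g^2 - g - 12) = (g - 4)*(g + 2)*(g + 3)*(g + 3)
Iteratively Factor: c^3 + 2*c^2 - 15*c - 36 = (c + 3)*(c^2 - c - 12) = (c + 3)^2*(c - 4)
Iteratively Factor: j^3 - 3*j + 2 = (j - 1)*(j^2 + j - 2) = (j - 1)^2*(j + 2)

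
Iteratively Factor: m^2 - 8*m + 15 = (m - 3)*(m - 5)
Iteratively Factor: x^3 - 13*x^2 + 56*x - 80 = (x - 5)*(x^2 - 8*x + 16) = (x - 5)*(x - 4)*(x - 4)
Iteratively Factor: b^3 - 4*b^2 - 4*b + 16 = (b - 4)*(b^2 - 4) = (b - 4)*(b + 2)*(b - 2)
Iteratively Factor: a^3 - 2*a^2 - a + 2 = (a - 2)*(a^2 - 1) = (a - 2)*(a + 1)*(a - 1)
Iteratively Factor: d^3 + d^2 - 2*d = (d + 2)*(d^2 - d) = d*(d + 2)*(d - 1)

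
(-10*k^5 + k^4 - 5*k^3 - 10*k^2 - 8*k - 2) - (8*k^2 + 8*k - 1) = -10*k^5 + k^4 - 5*k^3 - 18*k^2 - 16*k - 1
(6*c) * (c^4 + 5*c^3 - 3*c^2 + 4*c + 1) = 6*c^5 + 30*c^4 - 18*c^3 + 24*c^2 + 6*c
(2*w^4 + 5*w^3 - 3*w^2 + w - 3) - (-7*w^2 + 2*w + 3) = 2*w^4 + 5*w^3 + 4*w^2 - w - 6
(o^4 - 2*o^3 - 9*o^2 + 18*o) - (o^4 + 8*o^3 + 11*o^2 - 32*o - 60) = -10*o^3 - 20*o^2 + 50*o + 60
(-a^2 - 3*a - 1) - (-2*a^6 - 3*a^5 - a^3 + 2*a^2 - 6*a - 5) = 2*a^6 + 3*a^5 + a^3 - 3*a^2 + 3*a + 4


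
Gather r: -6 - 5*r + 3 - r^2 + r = -r^2 - 4*r - 3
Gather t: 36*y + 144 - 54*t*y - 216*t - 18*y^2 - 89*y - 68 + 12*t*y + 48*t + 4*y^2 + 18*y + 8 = t*(-42*y - 168) - 14*y^2 - 35*y + 84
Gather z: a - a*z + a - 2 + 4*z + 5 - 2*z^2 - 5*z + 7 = 2*a - 2*z^2 + z*(-a - 1) + 10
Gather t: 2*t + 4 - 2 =2*t + 2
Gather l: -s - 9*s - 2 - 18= -10*s - 20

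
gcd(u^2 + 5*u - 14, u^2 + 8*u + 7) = u + 7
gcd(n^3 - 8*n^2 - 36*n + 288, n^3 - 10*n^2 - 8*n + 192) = n^2 - 14*n + 48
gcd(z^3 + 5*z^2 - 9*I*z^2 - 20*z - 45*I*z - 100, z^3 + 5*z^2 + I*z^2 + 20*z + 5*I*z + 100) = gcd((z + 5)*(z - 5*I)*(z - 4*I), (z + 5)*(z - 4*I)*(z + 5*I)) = z^2 + z*(5 - 4*I) - 20*I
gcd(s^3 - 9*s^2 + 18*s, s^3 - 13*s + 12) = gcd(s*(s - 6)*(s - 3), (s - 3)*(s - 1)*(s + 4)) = s - 3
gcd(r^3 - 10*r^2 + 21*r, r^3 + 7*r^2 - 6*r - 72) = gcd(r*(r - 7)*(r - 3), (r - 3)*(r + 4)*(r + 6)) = r - 3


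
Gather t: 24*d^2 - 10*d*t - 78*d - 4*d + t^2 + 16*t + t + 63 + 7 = 24*d^2 - 82*d + t^2 + t*(17 - 10*d) + 70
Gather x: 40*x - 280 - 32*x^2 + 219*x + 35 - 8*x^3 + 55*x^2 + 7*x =-8*x^3 + 23*x^2 + 266*x - 245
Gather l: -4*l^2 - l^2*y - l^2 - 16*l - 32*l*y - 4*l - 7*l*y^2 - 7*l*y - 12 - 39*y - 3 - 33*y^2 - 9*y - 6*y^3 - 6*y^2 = l^2*(-y - 5) + l*(-7*y^2 - 39*y - 20) - 6*y^3 - 39*y^2 - 48*y - 15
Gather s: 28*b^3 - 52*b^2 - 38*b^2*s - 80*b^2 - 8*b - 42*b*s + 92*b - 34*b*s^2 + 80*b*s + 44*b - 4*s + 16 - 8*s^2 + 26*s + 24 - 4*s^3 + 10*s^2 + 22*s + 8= 28*b^3 - 132*b^2 + 128*b - 4*s^3 + s^2*(2 - 34*b) + s*(-38*b^2 + 38*b + 44) + 48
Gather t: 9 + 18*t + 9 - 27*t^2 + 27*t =-27*t^2 + 45*t + 18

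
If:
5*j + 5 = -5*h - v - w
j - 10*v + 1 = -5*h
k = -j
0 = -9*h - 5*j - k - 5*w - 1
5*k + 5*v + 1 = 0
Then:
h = -285/274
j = -67/274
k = 67/274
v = -609/1370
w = 2559/1370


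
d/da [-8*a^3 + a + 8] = 1 - 24*a^2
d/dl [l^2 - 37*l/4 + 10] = 2*l - 37/4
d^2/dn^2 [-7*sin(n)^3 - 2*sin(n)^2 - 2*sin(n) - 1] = 63*sin(n)^3 + 8*sin(n)^2 - 40*sin(n) - 4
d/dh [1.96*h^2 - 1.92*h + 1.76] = 3.92*h - 1.92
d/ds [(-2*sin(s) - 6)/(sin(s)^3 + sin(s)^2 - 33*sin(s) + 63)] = 4*(sin(s)^2 + 8*sin(s) + 27)*cos(s)/((sin(s) - 3)^3*(sin(s) + 7)^2)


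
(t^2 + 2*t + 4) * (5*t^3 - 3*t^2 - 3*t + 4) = 5*t^5 + 7*t^4 + 11*t^3 - 14*t^2 - 4*t + 16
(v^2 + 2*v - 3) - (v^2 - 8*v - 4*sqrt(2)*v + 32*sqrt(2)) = 4*sqrt(2)*v + 10*v - 32*sqrt(2) - 3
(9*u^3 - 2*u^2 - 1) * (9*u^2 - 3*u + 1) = 81*u^5 - 45*u^4 + 15*u^3 - 11*u^2 + 3*u - 1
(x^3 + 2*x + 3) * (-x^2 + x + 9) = -x^5 + x^4 + 7*x^3 - x^2 + 21*x + 27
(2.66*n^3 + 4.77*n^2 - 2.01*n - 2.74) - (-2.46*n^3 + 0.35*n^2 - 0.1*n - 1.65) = 5.12*n^3 + 4.42*n^2 - 1.91*n - 1.09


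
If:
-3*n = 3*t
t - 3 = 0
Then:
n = -3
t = 3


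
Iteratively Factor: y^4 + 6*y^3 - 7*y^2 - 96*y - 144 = (y + 3)*(y^3 + 3*y^2 - 16*y - 48) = (y + 3)^2*(y^2 - 16) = (y + 3)^2*(y + 4)*(y - 4)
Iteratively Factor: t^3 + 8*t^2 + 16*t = (t + 4)*(t^2 + 4*t) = (t + 4)^2*(t)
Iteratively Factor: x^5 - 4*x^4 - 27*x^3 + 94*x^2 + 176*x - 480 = (x - 2)*(x^4 - 2*x^3 - 31*x^2 + 32*x + 240) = (x - 2)*(x + 3)*(x^3 - 5*x^2 - 16*x + 80) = (x - 4)*(x - 2)*(x + 3)*(x^2 - x - 20) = (x - 5)*(x - 4)*(x - 2)*(x + 3)*(x + 4)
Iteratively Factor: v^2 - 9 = (v - 3)*(v + 3)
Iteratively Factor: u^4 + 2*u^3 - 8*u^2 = (u + 4)*(u^3 - 2*u^2) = u*(u + 4)*(u^2 - 2*u) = u^2*(u + 4)*(u - 2)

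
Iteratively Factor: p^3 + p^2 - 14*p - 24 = (p + 3)*(p^2 - 2*p - 8) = (p + 2)*(p + 3)*(p - 4)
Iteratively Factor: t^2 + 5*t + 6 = (t + 3)*(t + 2)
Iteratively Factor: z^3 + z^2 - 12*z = (z - 3)*(z^2 + 4*z) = z*(z - 3)*(z + 4)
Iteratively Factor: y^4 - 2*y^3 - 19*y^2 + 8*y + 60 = (y - 5)*(y^3 + 3*y^2 - 4*y - 12) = (y - 5)*(y + 2)*(y^2 + y - 6) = (y - 5)*(y + 2)*(y + 3)*(y - 2)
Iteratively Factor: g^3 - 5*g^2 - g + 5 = (g - 1)*(g^2 - 4*g - 5) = (g - 5)*(g - 1)*(g + 1)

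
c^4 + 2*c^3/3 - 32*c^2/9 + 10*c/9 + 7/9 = (c - 1)^2*(c + 1/3)*(c + 7/3)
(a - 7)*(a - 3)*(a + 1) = a^3 - 9*a^2 + 11*a + 21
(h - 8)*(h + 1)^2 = h^3 - 6*h^2 - 15*h - 8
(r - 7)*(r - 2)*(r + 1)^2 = r^4 - 7*r^3 - 3*r^2 + 19*r + 14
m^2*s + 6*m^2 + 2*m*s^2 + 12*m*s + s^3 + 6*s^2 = (m + s)^2*(s + 6)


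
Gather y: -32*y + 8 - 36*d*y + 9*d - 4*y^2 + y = 9*d - 4*y^2 + y*(-36*d - 31) + 8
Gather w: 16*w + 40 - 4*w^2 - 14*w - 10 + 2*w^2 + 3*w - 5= -2*w^2 + 5*w + 25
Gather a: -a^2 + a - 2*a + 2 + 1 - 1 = -a^2 - a + 2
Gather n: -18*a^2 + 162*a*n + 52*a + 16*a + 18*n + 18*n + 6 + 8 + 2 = -18*a^2 + 68*a + n*(162*a + 36) + 16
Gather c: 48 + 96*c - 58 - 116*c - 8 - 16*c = -36*c - 18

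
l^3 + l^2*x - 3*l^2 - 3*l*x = l*(l - 3)*(l + x)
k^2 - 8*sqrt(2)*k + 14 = (k - 7*sqrt(2))*(k - sqrt(2))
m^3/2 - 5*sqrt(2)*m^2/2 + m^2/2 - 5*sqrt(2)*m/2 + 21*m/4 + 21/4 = (m/2 + 1/2)*(m - 7*sqrt(2)/2)*(m - 3*sqrt(2)/2)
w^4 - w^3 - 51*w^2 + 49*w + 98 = (w - 7)*(w - 2)*(w + 1)*(w + 7)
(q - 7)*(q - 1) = q^2 - 8*q + 7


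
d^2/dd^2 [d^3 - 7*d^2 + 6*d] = 6*d - 14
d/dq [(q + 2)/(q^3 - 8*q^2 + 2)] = (q^3 - 8*q^2 - q*(q + 2)*(3*q - 16) + 2)/(q^3 - 8*q^2 + 2)^2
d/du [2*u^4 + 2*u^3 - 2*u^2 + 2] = 2*u*(4*u^2 + 3*u - 2)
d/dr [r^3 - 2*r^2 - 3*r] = 3*r^2 - 4*r - 3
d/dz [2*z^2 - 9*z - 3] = 4*z - 9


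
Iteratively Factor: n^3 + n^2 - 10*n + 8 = (n + 4)*(n^2 - 3*n + 2) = (n - 1)*(n + 4)*(n - 2)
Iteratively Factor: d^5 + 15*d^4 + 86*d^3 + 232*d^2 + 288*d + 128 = (d + 2)*(d^4 + 13*d^3 + 60*d^2 + 112*d + 64) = (d + 2)*(d + 4)*(d^3 + 9*d^2 + 24*d + 16) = (d + 2)*(d + 4)^2*(d^2 + 5*d + 4) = (d + 2)*(d + 4)^3*(d + 1)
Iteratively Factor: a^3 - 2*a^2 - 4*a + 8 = (a + 2)*(a^2 - 4*a + 4) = (a - 2)*(a + 2)*(a - 2)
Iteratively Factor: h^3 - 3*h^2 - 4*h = (h - 4)*(h^2 + h) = h*(h - 4)*(h + 1)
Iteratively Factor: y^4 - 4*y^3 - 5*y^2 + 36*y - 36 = (y - 2)*(y^3 - 2*y^2 - 9*y + 18) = (y - 3)*(y - 2)*(y^2 + y - 6) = (y - 3)*(y - 2)*(y + 3)*(y - 2)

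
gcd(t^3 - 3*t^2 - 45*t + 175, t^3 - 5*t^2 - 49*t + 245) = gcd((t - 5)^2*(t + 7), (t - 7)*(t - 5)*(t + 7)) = t^2 + 2*t - 35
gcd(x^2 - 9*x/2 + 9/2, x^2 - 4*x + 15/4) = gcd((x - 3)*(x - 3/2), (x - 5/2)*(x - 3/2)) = x - 3/2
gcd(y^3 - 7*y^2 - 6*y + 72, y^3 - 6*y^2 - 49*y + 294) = y - 6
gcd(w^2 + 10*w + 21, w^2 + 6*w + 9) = w + 3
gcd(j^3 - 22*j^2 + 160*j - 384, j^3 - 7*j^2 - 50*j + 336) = j^2 - 14*j + 48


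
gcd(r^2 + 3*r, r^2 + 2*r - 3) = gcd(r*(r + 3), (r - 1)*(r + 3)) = r + 3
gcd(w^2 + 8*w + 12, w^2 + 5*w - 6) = w + 6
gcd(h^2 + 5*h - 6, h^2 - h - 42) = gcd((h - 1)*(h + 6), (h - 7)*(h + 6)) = h + 6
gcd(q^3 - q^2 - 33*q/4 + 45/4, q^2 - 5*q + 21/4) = q - 3/2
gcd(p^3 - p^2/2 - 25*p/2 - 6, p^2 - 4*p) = p - 4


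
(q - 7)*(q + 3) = q^2 - 4*q - 21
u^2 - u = u*(u - 1)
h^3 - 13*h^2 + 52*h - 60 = (h - 6)*(h - 5)*(h - 2)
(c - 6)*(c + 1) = c^2 - 5*c - 6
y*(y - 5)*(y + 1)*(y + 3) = y^4 - y^3 - 17*y^2 - 15*y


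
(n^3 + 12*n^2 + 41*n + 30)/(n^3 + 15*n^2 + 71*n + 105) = (n^2 + 7*n + 6)/(n^2 + 10*n + 21)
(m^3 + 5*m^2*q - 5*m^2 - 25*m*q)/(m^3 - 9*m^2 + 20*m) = (m + 5*q)/(m - 4)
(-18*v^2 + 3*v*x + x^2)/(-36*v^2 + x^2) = (-3*v + x)/(-6*v + x)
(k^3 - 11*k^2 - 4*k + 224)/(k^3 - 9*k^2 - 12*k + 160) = (k - 7)/(k - 5)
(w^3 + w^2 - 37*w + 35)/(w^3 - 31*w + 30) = (w + 7)/(w + 6)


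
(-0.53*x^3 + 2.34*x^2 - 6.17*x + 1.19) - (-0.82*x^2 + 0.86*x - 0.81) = -0.53*x^3 + 3.16*x^2 - 7.03*x + 2.0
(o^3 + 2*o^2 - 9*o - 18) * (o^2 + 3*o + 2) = o^5 + 5*o^4 - o^3 - 41*o^2 - 72*o - 36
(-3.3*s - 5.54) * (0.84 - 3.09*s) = 10.197*s^2 + 14.3466*s - 4.6536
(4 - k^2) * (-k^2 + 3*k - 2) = k^4 - 3*k^3 - 2*k^2 + 12*k - 8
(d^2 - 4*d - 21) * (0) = 0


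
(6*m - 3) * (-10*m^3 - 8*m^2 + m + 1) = -60*m^4 - 18*m^3 + 30*m^2 + 3*m - 3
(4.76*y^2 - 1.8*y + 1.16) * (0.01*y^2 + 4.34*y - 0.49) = 0.0476*y^4 + 20.6404*y^3 - 10.1328*y^2 + 5.9164*y - 0.5684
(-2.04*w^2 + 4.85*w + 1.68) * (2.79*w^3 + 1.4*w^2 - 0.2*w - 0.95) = -5.6916*w^5 + 10.6755*w^4 + 11.8852*w^3 + 3.32*w^2 - 4.9435*w - 1.596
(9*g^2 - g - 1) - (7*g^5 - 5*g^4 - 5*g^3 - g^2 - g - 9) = -7*g^5 + 5*g^4 + 5*g^3 + 10*g^2 + 8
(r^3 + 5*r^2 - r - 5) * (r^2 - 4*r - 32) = r^5 + r^4 - 53*r^3 - 161*r^2 + 52*r + 160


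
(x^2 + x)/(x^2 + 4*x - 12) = x*(x + 1)/(x^2 + 4*x - 12)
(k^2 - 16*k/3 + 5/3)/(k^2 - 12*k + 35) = (k - 1/3)/(k - 7)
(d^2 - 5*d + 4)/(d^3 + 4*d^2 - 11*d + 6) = (d - 4)/(d^2 + 5*d - 6)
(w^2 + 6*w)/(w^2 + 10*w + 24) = w/(w + 4)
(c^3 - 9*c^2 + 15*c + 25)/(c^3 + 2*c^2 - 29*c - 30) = (c - 5)/(c + 6)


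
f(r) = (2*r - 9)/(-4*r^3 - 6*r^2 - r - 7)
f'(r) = (2*r - 9)*(12*r^2 + 12*r + 1)/(-4*r^3 - 6*r^2 - r - 7)^2 + 2/(-4*r^3 - 6*r^2 - r - 7) = (-8*r^3 - 12*r^2 - 2*r + (2*r - 9)*(12*r^2 + 12*r + 1) - 14)/(4*r^3 + 6*r^2 + r + 7)^2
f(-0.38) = 1.34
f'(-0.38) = 0.06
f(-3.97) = -0.11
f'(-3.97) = -0.09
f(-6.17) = -0.03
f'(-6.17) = -0.01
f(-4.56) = -0.07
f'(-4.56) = -0.05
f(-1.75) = 5.71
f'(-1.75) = -44.67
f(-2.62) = -0.54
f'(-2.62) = -0.99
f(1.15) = 0.30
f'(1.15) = -0.51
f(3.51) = 0.01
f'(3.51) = -0.01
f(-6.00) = -0.03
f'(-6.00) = -0.02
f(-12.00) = -0.00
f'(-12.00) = 0.00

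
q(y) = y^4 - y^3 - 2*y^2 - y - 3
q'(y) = 4*y^3 - 3*y^2 - 4*y - 1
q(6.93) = 1867.60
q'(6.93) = 1158.46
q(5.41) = 631.34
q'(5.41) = 522.92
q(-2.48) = 40.26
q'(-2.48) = -70.54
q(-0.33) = -2.84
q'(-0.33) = -0.15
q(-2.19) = 23.10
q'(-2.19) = -48.64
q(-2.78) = 65.54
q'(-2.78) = -99.01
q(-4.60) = 504.36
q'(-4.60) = -435.42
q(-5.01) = 707.58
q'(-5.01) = -559.27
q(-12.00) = 22185.00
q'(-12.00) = -7297.00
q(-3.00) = 90.00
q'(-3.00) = -124.00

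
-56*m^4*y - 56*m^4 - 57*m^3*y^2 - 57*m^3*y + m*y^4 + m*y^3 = (-8*m + y)*(m + y)*(7*m + y)*(m*y + m)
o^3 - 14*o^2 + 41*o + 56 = (o - 8)*(o - 7)*(o + 1)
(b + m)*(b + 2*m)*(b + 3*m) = b^3 + 6*b^2*m + 11*b*m^2 + 6*m^3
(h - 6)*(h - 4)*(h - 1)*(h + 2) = h^4 - 9*h^3 + 12*h^2 + 44*h - 48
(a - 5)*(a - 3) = a^2 - 8*a + 15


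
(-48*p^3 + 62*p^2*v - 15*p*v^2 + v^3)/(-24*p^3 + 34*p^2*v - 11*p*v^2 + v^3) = (8*p - v)/(4*p - v)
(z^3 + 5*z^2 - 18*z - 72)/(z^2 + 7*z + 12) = (z^2 + 2*z - 24)/(z + 4)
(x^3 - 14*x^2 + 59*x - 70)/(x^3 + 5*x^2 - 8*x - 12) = (x^2 - 12*x + 35)/(x^2 + 7*x + 6)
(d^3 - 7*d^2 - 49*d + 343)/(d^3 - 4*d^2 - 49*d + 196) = (d - 7)/(d - 4)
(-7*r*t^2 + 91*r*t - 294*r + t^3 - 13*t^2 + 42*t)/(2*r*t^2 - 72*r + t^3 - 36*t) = (-7*r*t + 49*r + t^2 - 7*t)/(2*r*t + 12*r + t^2 + 6*t)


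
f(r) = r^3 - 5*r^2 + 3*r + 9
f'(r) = 3*r^2 - 10*r + 3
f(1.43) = 5.99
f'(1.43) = -5.17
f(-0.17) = 8.34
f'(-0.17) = 4.79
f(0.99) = 8.04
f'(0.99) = -3.96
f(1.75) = 4.30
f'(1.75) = -5.31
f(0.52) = 9.35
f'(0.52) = -1.39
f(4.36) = 9.91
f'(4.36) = 16.43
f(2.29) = 1.66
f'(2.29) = -4.17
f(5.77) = 51.95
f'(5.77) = 45.18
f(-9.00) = -1152.00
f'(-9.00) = 336.00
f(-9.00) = -1152.00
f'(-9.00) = 336.00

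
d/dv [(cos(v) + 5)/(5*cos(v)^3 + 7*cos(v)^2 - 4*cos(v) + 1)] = 16*(155*cos(v)/2 + 41*cos(2*v) + 5*cos(3*v)/2 + 20)*sin(v)/(cos(v) - 14*cos(2*v) - 5*cos(3*v) - 18)^2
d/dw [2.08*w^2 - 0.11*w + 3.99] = 4.16*w - 0.11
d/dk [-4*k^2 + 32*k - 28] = 32 - 8*k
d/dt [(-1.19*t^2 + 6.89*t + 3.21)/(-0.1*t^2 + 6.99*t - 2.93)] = (-7.6291*t^2 + 7.6154*t - 42.6256)/(0.01*t^4 - 1.398*t^3 + 49.4461*t^2 - 40.9614*t + 8.5849)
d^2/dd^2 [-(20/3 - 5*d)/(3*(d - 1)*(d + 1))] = 10*(3*d^3 - 12*d^2 + 9*d - 4)/(9*(d^6 - 3*d^4 + 3*d^2 - 1))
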